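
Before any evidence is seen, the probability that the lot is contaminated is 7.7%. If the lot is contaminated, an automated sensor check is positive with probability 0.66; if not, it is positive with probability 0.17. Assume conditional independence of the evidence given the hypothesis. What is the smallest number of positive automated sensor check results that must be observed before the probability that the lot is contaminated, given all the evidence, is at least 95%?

Prior odds = 0.077/0.923 = 77/923.
Likelihood ratio of a positive = 0.66/0.17 = 66/17.
Target posterior odds = 0.95/0.05 = 19.
Need (77/923) × (66/17)ⁿ ≥ 19, i.e. (66/17)ⁿ ≥ 17537/77.
(66/17)⁴ = 18974736/83521 falls short of 17537/77 but (66/17)⁵ ≈882.013 reaches it, so n = 5.

5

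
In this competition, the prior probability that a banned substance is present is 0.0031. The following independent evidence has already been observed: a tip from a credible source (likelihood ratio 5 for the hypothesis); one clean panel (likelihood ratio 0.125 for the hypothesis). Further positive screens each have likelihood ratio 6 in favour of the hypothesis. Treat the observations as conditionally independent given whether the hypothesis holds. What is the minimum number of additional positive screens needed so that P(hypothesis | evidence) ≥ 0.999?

8

Prior odds = 0.0031/0.9969 = 31/9969.
Combined Bayes factor of the evidence already in hand = 5 × 0.125 = 0.625.
Odds after that evidence = (31/9969) × 0.625 = 155/79752.
Target odds = 0.999/0.001 = 999.
Need 6ⁿ ≥ 999 ÷ (155/79752) = 79672248/155.
6⁷ = 279936 falls short of 79672248/155 but 6⁸ = 1679616 reaches it, so n = 8.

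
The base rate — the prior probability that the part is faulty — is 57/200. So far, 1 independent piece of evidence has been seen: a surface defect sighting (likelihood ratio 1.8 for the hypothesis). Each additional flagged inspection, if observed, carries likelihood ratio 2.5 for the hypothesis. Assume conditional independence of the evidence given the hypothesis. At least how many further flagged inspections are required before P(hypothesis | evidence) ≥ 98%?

Prior odds = 0.285/0.715 = 57/143.
Bayes factor of the evidence already in hand = 1.8.
Odds after that evidence = (57/143) × 1.8 = 513/715.
Target odds = 0.98/0.02 = 49.
Need 2.5ⁿ ≥ 49 ÷ (513/715) = 35035/513.
2.5⁴ = 39.0625 falls short of 35035/513 but 2.5⁵ = 97.65625 reaches it, so n = 5.

5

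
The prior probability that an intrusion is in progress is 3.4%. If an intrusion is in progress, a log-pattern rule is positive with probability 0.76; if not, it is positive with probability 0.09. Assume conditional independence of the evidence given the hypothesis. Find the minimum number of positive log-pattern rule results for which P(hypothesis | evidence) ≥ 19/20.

3

Prior odds: 0.034 ÷ 0.966 = 17/483.
Likelihood ratio of a positive = 0.76/0.09 = 76/9.
Target odds: 0.95 ÷ 0.05 = 19.
Require (76/9)ⁿ ≥ 19 ÷ (17/483) = 9177/17.
(76/9)² = 5776/81 falls short of 9177/17 but (76/9)³ = 438976/729 reaches it, so n = 3.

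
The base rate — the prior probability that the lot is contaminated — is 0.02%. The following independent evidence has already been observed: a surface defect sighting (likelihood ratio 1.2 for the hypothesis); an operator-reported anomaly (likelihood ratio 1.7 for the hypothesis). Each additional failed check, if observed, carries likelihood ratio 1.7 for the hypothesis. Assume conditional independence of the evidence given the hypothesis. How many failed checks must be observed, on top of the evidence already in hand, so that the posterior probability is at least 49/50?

23

Prior odds = 0.0002/0.9998 = 1/4999.
Combined Bayes factor of the evidence already in hand = 1.2 × 1.7 = 2.04.
Odds after that evidence = (1/4999) × 2.04 = 51/124975.
Target odds = 0.98/0.02 = 49.
Need 1.7ⁿ ≥ 49 ÷ (51/124975) = 6123775/51.
1.7²² ≈117456 falls short of 6123775/51 but 1.7²³ ≈199676 reaches it, so n = 23.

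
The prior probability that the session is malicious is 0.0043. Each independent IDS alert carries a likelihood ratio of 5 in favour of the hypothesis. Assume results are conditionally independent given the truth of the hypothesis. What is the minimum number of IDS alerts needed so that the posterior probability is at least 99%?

Prior odds = 0.0043/0.9957 = 43/9957.
Likelihood ratio per IDS alert = 5.
Target posterior odds = 0.99/0.01 = 99.
Require 5ⁿ ≥ 99 ÷ (43/9957) = 985743/43.
5⁶ = 15625 falls short of 985743/43 but 5⁷ = 78125 reaches it, so n = 7.

7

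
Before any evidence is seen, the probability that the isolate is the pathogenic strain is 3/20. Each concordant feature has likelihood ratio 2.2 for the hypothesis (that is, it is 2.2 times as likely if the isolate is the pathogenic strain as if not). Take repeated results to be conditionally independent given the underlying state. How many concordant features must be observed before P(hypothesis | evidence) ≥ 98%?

8

Prior odds = 0.15/0.85 = 3/17.
Likelihood ratio per concordant feature = 2.2.
Target odds: 0.98 ÷ 0.02 = 49.
Require 2.2ⁿ ≥ 49 ÷ (3/17) = 833/3.
2.2⁷ = 19487171/78125 falls short of 833/3 but 2.2⁸ = 214358881/390625 reaches it, so n = 8.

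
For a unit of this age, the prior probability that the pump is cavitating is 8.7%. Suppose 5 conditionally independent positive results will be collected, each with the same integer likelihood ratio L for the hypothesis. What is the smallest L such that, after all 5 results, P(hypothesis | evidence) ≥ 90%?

Prior odds = 0.087/0.913 = 87/913.
Target odds = 0.9/0.1 = 9.
Need L⁵ ≥ 9 ÷ (87/913) = 2739/29.
2⁵ = 32 < 2739/29 ≤ 243 = 3⁵, so L = 3.

3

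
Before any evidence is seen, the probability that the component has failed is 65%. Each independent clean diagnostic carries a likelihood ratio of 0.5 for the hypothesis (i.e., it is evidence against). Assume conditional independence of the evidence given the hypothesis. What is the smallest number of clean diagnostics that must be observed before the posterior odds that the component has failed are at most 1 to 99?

Prior odds = 0.65/0.35 = 13/7.
Likelihood ratio per clean diagnostic = 0.5.
Target odds = 1/99.
Require 0.5ⁿ ≤ 1/99 ÷ (13/7) = 7/1287.
0.5⁷ = 0.0078125 is still above 7/1287 but 0.5⁸ = 0.00390625 is at or below it, so n = 8.

8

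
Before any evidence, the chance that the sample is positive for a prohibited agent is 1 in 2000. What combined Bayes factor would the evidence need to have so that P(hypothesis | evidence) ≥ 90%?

Prior odds = 0.0005/0.9995 = 1/1999.
Target odds = 0.9/0.1 = 9.
Required Bayes factor = 9 ÷ (1/1999) = 17991.

17991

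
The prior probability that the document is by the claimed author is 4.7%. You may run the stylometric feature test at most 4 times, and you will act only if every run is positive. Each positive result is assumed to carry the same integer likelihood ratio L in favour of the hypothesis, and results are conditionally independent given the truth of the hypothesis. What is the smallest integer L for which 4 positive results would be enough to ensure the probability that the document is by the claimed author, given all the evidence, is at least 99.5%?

8

Prior odds = 0.047/0.953 = 47/953.
Target odds = 0.995/0.005 = 199.
Need L⁴ ≥ 199 ÷ (47/953) = 189647/47.
7⁴ = 2401 < 189647/47 ≤ 4096 = 8⁴, so L = 8.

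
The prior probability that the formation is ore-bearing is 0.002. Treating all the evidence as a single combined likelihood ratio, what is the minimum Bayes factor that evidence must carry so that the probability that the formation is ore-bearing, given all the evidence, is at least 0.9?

4491

Prior odds = 0.002/0.998 = 1/499.
Target odds = 0.9/0.1 = 9.
Required Bayes factor = 9 ÷ (1/499) = 4491.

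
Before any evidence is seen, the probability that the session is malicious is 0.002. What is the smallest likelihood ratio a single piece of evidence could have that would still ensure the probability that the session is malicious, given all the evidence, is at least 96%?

11976

Prior odds = 0.002/0.998 = 1/499.
Target odds = 0.96/0.04 = 24.
Required Bayes factor = 24 ÷ (1/499) = 11976.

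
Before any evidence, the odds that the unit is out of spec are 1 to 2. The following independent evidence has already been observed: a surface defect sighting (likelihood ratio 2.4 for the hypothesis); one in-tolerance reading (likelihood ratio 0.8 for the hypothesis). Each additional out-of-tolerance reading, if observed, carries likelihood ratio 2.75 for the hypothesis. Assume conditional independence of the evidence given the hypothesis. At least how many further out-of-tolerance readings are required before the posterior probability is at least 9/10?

3

Prior odds = 0.5.
Combined Bayes factor of the evidence already in hand = 2.4 × 0.8 = 1.92.
Odds after that evidence = 0.5 × 1.92 = 0.96.
Target odds = 0.9/0.1 = 9.
Need 2.75ⁿ ≥ 9 ÷ 0.96 = 9.375.
2.75² = 7.5625 falls short of 9.375 but 2.75³ = 20.796875 reaches it, so n = 3.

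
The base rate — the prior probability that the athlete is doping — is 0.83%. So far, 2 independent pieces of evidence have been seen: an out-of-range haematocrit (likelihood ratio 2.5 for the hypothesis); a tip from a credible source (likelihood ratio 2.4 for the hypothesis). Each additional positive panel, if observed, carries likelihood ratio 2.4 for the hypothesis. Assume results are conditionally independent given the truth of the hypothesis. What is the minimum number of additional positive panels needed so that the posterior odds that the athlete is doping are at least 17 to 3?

Prior odds = 0.0083/0.9917 = 83/9917.
Combined Bayes factor of the evidence already in hand = 2.5 × 2.4 = 6.
Odds after that evidence = (83/9917) × 6 = 498/9917.
Target odds = 17/3.
Need 2.4ⁿ ≥ 17/3 ÷ (498/9917) = 168589/1494.
2.4⁵ = 79.62624 falls short of 168589/1494 but 2.4⁶ = 2985984/15625 reaches it, so n = 6.

6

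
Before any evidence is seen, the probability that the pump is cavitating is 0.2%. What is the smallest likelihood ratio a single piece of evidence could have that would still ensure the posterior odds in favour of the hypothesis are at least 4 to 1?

1996

Prior odds = 0.002/0.998 = 1/499.
Target odds = 4.
Required Bayes factor = 4 ÷ (1/499) = 1996.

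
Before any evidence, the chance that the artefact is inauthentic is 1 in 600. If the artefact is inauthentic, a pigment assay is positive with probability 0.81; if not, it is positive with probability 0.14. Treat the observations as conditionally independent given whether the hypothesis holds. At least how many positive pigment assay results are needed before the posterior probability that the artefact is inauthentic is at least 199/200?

7

Prior odds: (1/600) ÷ (599/600) = 1/599.
Likelihood ratio of a positive = 0.81/0.14 = 81/14.
Target odds: 0.995 ÷ 0.005 = 199.
Need (1/599) × (81/14)ⁿ ≥ 199, i.e. (81/14)ⁿ ≥ 119201.
(81/14)⁶ ≈37509.6 falls short of 119201 but (81/14)⁷ ≈217020 reaches it, so n = 7.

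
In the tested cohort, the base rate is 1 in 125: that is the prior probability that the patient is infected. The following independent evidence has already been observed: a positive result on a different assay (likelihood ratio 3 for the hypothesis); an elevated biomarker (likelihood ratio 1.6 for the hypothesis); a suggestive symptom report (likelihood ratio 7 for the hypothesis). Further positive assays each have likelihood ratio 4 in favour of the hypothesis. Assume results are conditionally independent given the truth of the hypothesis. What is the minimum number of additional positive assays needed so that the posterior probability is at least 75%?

Prior odds = 0.008/0.992 = 1/124.
Combined Bayes factor of the evidence already in hand = 3 × 1.6 × 7 = 33.6.
Odds after that evidence = (1/124) × 33.6 = 42/155.
Target odds = 0.75/0.25 = 3.
Need 4ⁿ ≥ 3 ÷ (42/155) = 155/14.
4¹ = 4 falls short of 155/14 but 4² = 16 reaches it, so n = 2.

2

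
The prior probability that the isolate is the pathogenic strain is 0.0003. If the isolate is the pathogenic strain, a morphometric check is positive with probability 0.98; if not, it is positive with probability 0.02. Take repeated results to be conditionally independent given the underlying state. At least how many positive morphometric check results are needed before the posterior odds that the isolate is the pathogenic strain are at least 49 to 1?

4

Prior odds: 0.0003 ÷ 0.9997 = 3/9997.
Likelihood ratio of a positive = 0.98/0.02 = 49.
Target odds = 49.
Need (3/9997) × 49ⁿ ≥ 49, i.e. 49ⁿ ≥ 489853/3.
49³ = 117649 falls short of 489853/3 but 49⁴ = 5764801 reaches it, so n = 4.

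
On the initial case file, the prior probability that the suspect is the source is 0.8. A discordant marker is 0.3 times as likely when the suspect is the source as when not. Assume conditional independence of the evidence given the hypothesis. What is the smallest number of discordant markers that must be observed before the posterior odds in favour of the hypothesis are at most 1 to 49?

5

Prior odds = 0.8/0.2 = 4.
Likelihood ratio per discordant marker = 0.3.
Target odds = 1/49.
Require 0.3ⁿ ≤ 1/49 ÷ 4 = 1/196.
0.3⁴ = 0.0081 is still above 1/196 but 0.3⁵ = 243/100000 is at or below it, so n = 5.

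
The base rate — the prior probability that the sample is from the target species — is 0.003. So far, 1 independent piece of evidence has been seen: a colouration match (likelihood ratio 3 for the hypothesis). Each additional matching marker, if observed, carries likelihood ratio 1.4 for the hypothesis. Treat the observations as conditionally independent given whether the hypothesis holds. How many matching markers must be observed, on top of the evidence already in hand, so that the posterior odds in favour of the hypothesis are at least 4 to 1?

Prior odds = 0.003/0.997 = 3/997.
Bayes factor of the evidence already in hand = 3.
Odds after that evidence = (3/997) × 3 = 9/997.
Target odds = 4.
Need 1.4ⁿ ≥ 4 ÷ (9/997) = 3988/9.
1.4¹⁸ ≈426.879 falls short of 3988/9 but 1.4¹⁹ ≈597.63 reaches it, so n = 19.

19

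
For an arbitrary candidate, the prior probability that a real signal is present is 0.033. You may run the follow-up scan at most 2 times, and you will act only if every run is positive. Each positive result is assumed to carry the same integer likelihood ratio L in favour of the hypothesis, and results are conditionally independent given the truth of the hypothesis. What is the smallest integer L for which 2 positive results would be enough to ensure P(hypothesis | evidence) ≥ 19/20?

24

Prior odds = 0.033/0.967 = 33/967.
Target odds = 0.95/0.05 = 19.
Need L² ≥ 19 ÷ (33/967) = 18373/33.
23² = 529 < 18373/33 ≤ 576 = 24², so L = 24.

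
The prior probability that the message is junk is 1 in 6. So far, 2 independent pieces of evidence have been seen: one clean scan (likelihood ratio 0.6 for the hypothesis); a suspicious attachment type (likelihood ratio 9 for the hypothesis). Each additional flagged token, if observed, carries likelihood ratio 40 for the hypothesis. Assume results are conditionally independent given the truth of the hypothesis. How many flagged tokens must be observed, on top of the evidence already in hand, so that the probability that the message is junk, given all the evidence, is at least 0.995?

2

Prior odds = (1/6)/(5/6) = 0.2.
Combined Bayes factor of the evidence already in hand = 0.6 × 9 = 5.4.
Odds after that evidence = 0.2 × 5.4 = 1.08.
Target odds = 0.995/0.005 = 199.
Need 40ⁿ ≥ 199 ÷ 1.08 = 4975/27.
40¹ = 40 falls short of 4975/27 but 40² = 1600 reaches it, so n = 2.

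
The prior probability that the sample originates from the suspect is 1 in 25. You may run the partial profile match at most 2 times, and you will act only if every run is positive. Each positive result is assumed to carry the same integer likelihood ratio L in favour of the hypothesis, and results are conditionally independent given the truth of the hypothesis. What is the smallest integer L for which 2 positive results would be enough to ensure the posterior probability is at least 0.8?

Prior odds = 0.04/0.96 = 1/24.
Target odds = 0.8/0.2 = 4.
Need L² ≥ 4 ÷ (1/24) = 96.
9² = 81 < 96 ≤ 100 = 10², so L = 10.

10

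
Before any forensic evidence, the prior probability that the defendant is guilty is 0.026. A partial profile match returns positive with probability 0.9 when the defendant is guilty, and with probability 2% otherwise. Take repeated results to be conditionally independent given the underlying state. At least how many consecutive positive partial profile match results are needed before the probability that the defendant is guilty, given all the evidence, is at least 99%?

Prior odds: 0.026 ÷ 0.974 = 13/487.
Likelihood ratio of a positive result = 0.9/0.02 = 45.
Target posterior odds = 0.99/0.01 = 99.
Need (13/487) × 45ⁿ ≥ 99, i.e. 45ⁿ ≥ 48213/13.
45² = 2025 falls short of 48213/13 but 45³ = 91125 reaches it, so n = 3.

3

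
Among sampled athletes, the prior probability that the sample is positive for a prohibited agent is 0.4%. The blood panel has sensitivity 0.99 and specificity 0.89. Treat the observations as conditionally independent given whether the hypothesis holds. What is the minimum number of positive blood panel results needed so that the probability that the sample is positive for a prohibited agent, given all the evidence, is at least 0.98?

5

Prior odds: 0.004 ÷ 0.996 = 1/249.
False-positive rate = 1 − 0.89 = 0.11; likelihood ratio of a positive = 0.99/0.11 = 9.
Target posterior odds = 0.98/0.02 = 49.
Require 9ⁿ ≥ 49 ÷ (1/249) = 12201.
9⁴ = 6561 falls short of 12201 but 9⁵ = 59049 reaches it, so n = 5.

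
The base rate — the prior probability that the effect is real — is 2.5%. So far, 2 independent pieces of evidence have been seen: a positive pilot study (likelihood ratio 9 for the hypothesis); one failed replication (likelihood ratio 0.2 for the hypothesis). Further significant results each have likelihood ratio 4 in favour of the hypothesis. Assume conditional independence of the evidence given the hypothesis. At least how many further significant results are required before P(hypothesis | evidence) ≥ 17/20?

Prior odds = 0.025/0.975 = 1/39.
Combined Bayes factor of the evidence already in hand = 9 × 0.2 = 1.8.
Odds after that evidence = (1/39) × 1.8 = 3/65.
Target odds = 0.85/0.15 = 17/3.
Need 4ⁿ ≥ 17/3 ÷ (3/65) = 1105/9.
4³ = 64 falls short of 1105/9 but 4⁴ = 256 reaches it, so n = 4.

4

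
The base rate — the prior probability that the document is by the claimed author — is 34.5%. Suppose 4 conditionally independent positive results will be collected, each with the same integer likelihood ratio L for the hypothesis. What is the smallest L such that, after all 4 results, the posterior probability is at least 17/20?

Prior odds = 0.345/0.655 = 69/131.
Target odds = 0.85/0.15 = 17/3.
Need L⁴ ≥ 17/3 ÷ (69/131) = 2227/207.
1⁴ = 1 < 2227/207 ≤ 16 = 2⁴, so L = 2.

2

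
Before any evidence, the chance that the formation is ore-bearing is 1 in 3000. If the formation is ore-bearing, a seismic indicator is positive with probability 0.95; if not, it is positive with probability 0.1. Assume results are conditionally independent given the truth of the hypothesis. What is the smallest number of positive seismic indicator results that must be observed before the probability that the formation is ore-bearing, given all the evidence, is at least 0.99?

Prior odds = (1/3000)/(2999/3000) = 1/2999.
Likelihood ratio of a positive = 0.95/0.1 = 9.5.
Target odds: 0.99 ÷ 0.01 = 99.
Require 9.5ⁿ ≥ 99 ÷ (1/2999) = 296901.
9.5⁵ = 77378.09375 falls short of 296901 but 9.5⁶ = 47045881/64 reaches it, so n = 6.

6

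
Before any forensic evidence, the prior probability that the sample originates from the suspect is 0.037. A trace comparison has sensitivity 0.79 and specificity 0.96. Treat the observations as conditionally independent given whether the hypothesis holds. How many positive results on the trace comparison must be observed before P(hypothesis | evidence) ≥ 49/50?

3

Prior odds: 0.037 ÷ 0.963 = 37/963.
False-positive rate = 1 − 0.96 = 0.04; likelihood ratio of a positive = 0.79/0.04 = 19.75.
Target odds: 0.98 ÷ 0.02 = 49.
Need (37/963) × 19.75ⁿ ≥ 49, i.e. 19.75ⁿ ≥ 47187/37.
19.75² = 390.0625 falls short of 47187/37 but 19.75³ = 7703.734375 reaches it, so n = 3.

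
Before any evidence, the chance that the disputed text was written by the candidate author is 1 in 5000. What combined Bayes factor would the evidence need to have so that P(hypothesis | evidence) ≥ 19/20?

94981

Prior odds = 0.0002/0.9998 = 1/4999.
Target odds = 0.95/0.05 = 19.
Required Bayes factor = 19 ÷ (1/4999) = 94981.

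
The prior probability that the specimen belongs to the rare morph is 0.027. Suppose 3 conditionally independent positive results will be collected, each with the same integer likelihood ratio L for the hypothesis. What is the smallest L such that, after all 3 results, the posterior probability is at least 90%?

Prior odds = 0.027/0.973 = 27/973.
Target odds = 0.9/0.1 = 9.
Need L³ ≥ 9 ÷ (27/973) = 973/3.
6³ = 216 < 973/3 ≤ 343 = 7³, so L = 7.

7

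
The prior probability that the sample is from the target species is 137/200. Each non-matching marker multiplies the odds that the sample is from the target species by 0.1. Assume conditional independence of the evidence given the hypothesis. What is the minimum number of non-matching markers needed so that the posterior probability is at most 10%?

2

Prior odds: 0.685 ÷ 0.315 = 137/63.
Likelihood ratio per non-matching marker = 0.1.
Target posterior odds = 0.1/0.9 = 1/9.
Require 0.1ⁿ ≤ 1/9 ÷ (137/63) = 7/137.
0.1¹ = 0.1 is still above 7/137 but 0.1² = 0.01 is at or below it, so n = 2.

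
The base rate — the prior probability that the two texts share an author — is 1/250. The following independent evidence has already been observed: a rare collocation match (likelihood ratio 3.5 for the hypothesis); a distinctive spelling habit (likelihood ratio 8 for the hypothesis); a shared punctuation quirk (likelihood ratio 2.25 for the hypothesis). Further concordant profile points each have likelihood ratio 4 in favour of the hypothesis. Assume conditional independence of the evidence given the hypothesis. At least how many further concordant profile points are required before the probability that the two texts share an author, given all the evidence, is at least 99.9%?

6

Prior odds = 0.004/0.996 = 1/249.
Combined Bayes factor of the evidence already in hand = 3.5 × 8 × 2.25 = 63.
Odds after that evidence = (1/249) × 63 = 21/83.
Target odds = 0.999/0.001 = 999.
Need 4ⁿ ≥ 999 ÷ (21/83) = 27639/7.
4⁵ = 1024 falls short of 27639/7 but 4⁶ = 4096 reaches it, so n = 6.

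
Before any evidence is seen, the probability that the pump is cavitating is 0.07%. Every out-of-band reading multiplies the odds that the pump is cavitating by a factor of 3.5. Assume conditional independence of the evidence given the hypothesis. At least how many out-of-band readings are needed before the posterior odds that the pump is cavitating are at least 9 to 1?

Prior odds: 0.0007 ÷ 0.9993 = 7/9993.
Likelihood ratio per out-of-band reading = 3.5.
Target odds = 9.
Require 3.5ⁿ ≥ 9 ÷ (7/9993) = 89937/7.
3.5⁷ = 823543/128 falls short of 89937/7 but 3.5⁸ = 5764801/256 reaches it, so n = 8.

8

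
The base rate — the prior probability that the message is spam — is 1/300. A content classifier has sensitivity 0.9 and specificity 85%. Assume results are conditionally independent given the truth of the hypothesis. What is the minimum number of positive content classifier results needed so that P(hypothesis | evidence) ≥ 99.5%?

Prior odds = (1/300)/(299/300) = 1/299.
False-positive rate = 1 − 0.85 = 0.15; likelihood ratio of a positive = 0.9/0.15 = 6.
Target odds: 0.995 ÷ 0.005 = 199.
Need (1/299) × 6ⁿ ≥ 199, i.e. 6ⁿ ≥ 59501.
6⁶ = 46656 falls short of 59501 but 6⁷ = 279936 reaches it, so n = 7.

7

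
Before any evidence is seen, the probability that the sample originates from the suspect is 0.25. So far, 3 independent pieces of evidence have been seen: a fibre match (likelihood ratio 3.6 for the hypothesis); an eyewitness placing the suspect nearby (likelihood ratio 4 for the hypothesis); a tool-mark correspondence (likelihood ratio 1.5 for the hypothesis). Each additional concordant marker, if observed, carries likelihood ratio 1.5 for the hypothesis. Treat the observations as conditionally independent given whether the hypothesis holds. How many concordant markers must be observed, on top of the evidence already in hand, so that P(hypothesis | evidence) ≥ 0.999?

13

Prior odds = 0.25/0.75 = 1/3.
Combined Bayes factor of the evidence already in hand = 3.6 × 4 × 1.5 = 21.6.
Odds after that evidence = (1/3) × 21.6 = 7.2.
Target odds = 0.999/0.001 = 999.
Need 1.5ⁿ ≥ 999 ÷ 7.2 = 138.75.
1.5¹² = 531441/4096 falls short of 138.75 but 1.5¹³ = 1594323/8192 reaches it, so n = 13.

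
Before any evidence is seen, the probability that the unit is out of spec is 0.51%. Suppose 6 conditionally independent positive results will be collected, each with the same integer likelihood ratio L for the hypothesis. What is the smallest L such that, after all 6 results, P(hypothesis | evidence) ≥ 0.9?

4

Prior odds = 0.0051/0.9949 = 51/9949.
Target odds = 0.9/0.1 = 9.
Need L⁶ ≥ 9 ÷ (51/9949) = 29847/17.
3⁶ = 729 < 29847/17 ≤ 4096 = 4⁶, so L = 4.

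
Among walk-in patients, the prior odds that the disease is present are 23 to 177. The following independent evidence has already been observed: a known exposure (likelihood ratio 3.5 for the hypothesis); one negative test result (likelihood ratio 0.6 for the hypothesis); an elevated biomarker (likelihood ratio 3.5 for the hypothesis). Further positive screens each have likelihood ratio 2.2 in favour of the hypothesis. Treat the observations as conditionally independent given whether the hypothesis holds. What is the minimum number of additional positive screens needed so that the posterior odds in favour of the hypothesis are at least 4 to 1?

Prior odds = 23/177.
Combined Bayes factor of the evidence already in hand = 3.5 × 0.6 × 3.5 = 7.35.
Odds after that evidence = (23/177) × 7.35 = 1127/1180.
Target odds = 4.
Need 2.2ⁿ ≥ 4 ÷ (1127/1180) = 4720/1127.
2.2¹ = 2.2 falls short of 4720/1127 but 2.2² = 4.84 reaches it, so n = 2.

2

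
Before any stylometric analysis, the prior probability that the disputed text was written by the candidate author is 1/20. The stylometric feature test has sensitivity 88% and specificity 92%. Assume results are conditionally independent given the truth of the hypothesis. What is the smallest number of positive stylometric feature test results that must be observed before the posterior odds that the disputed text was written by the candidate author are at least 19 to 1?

Prior odds: 0.05 ÷ 0.95 = 1/19.
False-positive rate = 1 − 0.92 = 0.08; likelihood ratio of a positive = 0.88/0.08 = 11.
Target odds = 19.
Require 11ⁿ ≥ 19 ÷ (1/19) = 361.
11² = 121 falls short of 361 but 11³ = 1331 reaches it, so n = 3.

3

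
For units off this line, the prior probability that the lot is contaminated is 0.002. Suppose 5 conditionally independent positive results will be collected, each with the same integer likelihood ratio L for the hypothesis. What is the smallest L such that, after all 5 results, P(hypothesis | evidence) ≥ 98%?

Prior odds = 0.002/0.998 = 1/499.
Target odds = 0.98/0.02 = 49.
Need L⁵ ≥ 49 ÷ (1/499) = 24451.
7⁵ = 16807 < 24451 ≤ 32768 = 8⁵, so L = 8.

8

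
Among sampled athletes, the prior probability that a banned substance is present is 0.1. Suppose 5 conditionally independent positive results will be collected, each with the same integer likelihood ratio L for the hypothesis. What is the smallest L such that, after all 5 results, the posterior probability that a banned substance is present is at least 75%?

2

Prior odds = 0.1/0.9 = 1/9.
Target odds = 0.75/0.25 = 3.
Need L⁵ ≥ 3 ÷ (1/9) = 27.
1⁵ = 1 < 27 ≤ 32 = 2⁵, so L = 2.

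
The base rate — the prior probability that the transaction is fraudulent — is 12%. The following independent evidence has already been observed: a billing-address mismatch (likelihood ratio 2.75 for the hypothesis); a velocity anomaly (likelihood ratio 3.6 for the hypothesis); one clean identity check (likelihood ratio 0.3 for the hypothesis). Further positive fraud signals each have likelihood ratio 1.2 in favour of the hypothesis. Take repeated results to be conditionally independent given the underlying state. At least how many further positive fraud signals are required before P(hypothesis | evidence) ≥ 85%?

15

Prior odds = 0.12/0.88 = 3/22.
Combined Bayes factor of the evidence already in hand = 2.75 × 3.6 × 0.3 = 2.97.
Odds after that evidence = (3/22) × 2.97 = 0.405.
Target odds = 0.85/0.15 = 17/3.
Need 1.2ⁿ ≥ 17/3 ÷ 0.405 = 3400/243.
1.2¹⁴ ≈12.8392 falls short of 3400/243 but 1.2¹⁵ ≈15.407 reaches it, so n = 15.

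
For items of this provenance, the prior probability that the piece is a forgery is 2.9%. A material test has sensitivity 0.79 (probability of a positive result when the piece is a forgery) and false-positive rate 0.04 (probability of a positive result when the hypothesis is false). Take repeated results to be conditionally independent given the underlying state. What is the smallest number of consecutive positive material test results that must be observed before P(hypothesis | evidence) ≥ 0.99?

3

Prior odds = 0.029/0.971 = 29/971.
Likelihood ratio of a positive result = 0.79/0.04 = 19.75.
Target posterior odds = 0.99/0.01 = 99.
Need (29/971) × 19.75ⁿ ≥ 99, i.e. 19.75ⁿ ≥ 96129/29.
19.75² = 390.0625 falls short of 96129/29 but 19.75³ = 7703.734375 reaches it, so n = 3.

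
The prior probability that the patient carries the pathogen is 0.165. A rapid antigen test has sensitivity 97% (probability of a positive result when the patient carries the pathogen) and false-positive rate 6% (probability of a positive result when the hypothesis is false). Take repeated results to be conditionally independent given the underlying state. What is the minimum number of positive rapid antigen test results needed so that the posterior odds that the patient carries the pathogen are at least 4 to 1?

Prior odds: 0.165 ÷ 0.835 = 33/167.
Likelihood ratio of a positive result = 0.97/0.06 = 97/6.
Target odds = 4.
Require (97/6)ⁿ ≥ 4 ÷ (33/167) = 668/33.
(97/6)¹ = 97/6 falls short of 668/33 but (97/6)² = 9409/36 reaches it, so n = 2.

2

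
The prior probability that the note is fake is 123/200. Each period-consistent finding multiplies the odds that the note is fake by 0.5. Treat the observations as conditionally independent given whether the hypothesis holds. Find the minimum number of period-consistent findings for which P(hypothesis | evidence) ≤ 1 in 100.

Prior odds: 0.615 ÷ 0.385 = 123/77.
Likelihood ratio per period-consistent finding = 0.5.
Target odds: 0.01 ÷ 0.99 = 1/99.
Require 0.5ⁿ ≤ 1/99 ÷ (123/77) = 7/1107.
0.5⁷ = 0.0078125 is still above 7/1107 but 0.5⁸ = 0.00390625 is at or below it, so n = 8.

8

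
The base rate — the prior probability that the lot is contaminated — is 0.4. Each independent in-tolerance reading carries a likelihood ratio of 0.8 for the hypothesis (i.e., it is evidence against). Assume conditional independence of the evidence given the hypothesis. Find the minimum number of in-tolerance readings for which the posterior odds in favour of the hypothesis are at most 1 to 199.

Prior odds: 0.4 ÷ 0.6 = 2/3.
Likelihood ratio per in-tolerance reading = 0.8.
Target odds = 1/199.
Need (2/3) × 0.8ⁿ ≤ 1/199, i.e. 0.8ⁿ ≤ 3/398.
0.8²¹ ≈0.00922337 is still above 3/398 but 0.8²² ≈0.0073787 is at or below it, so n = 22.

22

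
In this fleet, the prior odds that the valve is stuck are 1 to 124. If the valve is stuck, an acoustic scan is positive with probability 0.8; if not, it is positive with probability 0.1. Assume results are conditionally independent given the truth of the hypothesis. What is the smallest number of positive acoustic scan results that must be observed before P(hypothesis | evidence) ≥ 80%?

Prior odds = 1/124.
Likelihood ratio of a positive = 0.8/0.1 = 8.
Target odds: 0.8 ÷ 0.2 = 4.
Require 8ⁿ ≥ 4 ÷ (1/124) = 496.
8² = 64 falls short of 496 but 8³ = 512 reaches it, so n = 3.

3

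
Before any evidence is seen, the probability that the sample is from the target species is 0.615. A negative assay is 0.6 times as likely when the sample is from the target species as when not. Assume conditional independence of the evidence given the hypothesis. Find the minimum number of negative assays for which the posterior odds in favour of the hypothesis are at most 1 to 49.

Prior odds: 0.615 ÷ 0.385 = 123/77.
Likelihood ratio per negative assay = 0.6.
Target odds = 1/49.
Need (123/77) × 0.6ⁿ ≤ 1/49, i.e. 0.6ⁿ ≤ 11/861.
0.6⁸ = 6561/390625 is still above 11/861 but 0.6⁹ = 19683/1953125 is at or below it, so n = 9.

9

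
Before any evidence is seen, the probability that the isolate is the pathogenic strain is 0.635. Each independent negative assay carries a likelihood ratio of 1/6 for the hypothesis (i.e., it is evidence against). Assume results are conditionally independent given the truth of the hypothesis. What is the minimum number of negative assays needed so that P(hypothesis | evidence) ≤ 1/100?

3

Prior odds: 0.635 ÷ 0.365 = 127/73.
Likelihood ratio per negative assay = 1/6.
Target odds: 0.01 ÷ 0.99 = 1/99.
Need (127/73) × (1/6)ⁿ ≤ 1/99, i.e. (1/6)ⁿ ≤ 73/12573.
(1/6)² = 1/36 is still above 73/12573 but (1/6)³ = 1/216 is at or below it, so n = 3.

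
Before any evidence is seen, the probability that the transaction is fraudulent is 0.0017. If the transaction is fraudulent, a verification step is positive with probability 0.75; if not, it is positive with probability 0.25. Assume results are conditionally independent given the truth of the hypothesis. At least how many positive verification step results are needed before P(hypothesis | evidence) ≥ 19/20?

9

Prior odds: 0.0017 ÷ 0.9983 = 17/9983.
Likelihood ratio of a positive = 0.75/0.25 = 3.
Target posterior odds = 0.95/0.05 = 19.
Require 3ⁿ ≥ 19 ÷ (17/9983) = 189677/17.
3⁸ = 6561 falls short of 189677/17 but 3⁹ = 19683 reaches it, so n = 9.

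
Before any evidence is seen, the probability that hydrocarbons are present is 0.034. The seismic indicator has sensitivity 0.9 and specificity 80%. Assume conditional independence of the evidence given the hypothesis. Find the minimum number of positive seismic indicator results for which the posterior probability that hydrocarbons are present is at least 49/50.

Prior odds: 0.034 ÷ 0.966 = 17/483.
False-positive rate = 1 − 0.8 = 0.2; likelihood ratio of a positive = 0.9/0.2 = 4.5.
Target posterior odds = 0.98/0.02 = 49.
Require 4.5ⁿ ≥ 49 ÷ (17/483) = 23667/17.
4.5⁴ = 410.0625 falls short of 23667/17 but 4.5⁵ = 1845.28125 reaches it, so n = 5.

5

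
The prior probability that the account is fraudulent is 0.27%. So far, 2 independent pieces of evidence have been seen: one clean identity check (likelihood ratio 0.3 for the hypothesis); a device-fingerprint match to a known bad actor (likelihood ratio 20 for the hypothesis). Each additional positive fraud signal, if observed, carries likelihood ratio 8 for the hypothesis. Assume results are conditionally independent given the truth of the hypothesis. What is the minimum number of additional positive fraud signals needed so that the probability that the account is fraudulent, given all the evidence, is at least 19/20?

4

Prior odds = 0.0027/0.9973 = 27/9973.
Combined Bayes factor of the evidence already in hand = 0.3 × 20 = 6.
Odds after that evidence = (27/9973) × 6 = 162/9973.
Target odds = 0.95/0.05 = 19.
Need 8ⁿ ≥ 19 ÷ (162/9973) = 189487/162.
8³ = 512 falls short of 189487/162 but 8⁴ = 4096 reaches it, so n = 4.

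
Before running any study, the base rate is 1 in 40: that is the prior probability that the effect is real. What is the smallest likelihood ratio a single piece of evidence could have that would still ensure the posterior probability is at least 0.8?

156

Prior odds = 0.025/0.975 = 1/39.
Target odds = 0.8/0.2 = 4.
Required Bayes factor = 4 ÷ (1/39) = 156.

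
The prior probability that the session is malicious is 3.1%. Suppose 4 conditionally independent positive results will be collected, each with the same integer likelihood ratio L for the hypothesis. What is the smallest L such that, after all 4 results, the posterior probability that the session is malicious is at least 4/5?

Prior odds = 0.031/0.969 = 31/969.
Target odds = 0.8/0.2 = 4.
Need L⁴ ≥ 4 ÷ (31/969) = 3876/31.
3⁴ = 81 < 3876/31 ≤ 256 = 4⁴, so L = 4.

4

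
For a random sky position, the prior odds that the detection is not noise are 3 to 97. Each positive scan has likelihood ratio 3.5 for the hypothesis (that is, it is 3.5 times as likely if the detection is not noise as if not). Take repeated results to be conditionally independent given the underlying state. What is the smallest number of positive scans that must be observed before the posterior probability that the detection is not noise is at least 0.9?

5

Prior odds = 3/97.
Likelihood ratio per positive scan = 3.5.
Target posterior odds = 0.9/0.1 = 9.
Require 3.5ⁿ ≥ 9 ÷ (3/97) = 291.
3.5⁴ = 150.0625 falls short of 291 but 3.5⁵ = 525.21875 reaches it, so n = 5.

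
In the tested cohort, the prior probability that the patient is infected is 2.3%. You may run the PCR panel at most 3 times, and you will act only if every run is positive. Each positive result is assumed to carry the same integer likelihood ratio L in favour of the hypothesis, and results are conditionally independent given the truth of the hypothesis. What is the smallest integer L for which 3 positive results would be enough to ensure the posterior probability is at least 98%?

Prior odds = 0.023/0.977 = 23/977.
Target odds = 0.98/0.02 = 49.
Need L³ ≥ 49 ÷ (23/977) = 47873/23.
12³ = 1728 < 47873/23 ≤ 2197 = 13³, so L = 13.

13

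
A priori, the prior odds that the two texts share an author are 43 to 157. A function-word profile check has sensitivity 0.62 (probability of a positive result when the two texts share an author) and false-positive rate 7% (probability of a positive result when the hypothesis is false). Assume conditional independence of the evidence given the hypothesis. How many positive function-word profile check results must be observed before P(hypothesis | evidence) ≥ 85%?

Prior odds = 43/157.
Likelihood ratio of a positive result = 0.62/0.07 = 62/7.
Target odds: 0.85 ÷ 0.15 = 17/3.
Need (43/157) × (62/7)ⁿ ≥ 17/3, i.e. (62/7)ⁿ ≥ 2669/129.
(62/7)¹ = 62/7 falls short of 2669/129 but (62/7)² = 3844/49 reaches it, so n = 2.

2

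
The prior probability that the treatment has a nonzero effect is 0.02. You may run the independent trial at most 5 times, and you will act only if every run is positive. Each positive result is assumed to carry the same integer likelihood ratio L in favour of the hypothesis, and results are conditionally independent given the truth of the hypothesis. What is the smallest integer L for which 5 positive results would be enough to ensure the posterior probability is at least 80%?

3

Prior odds = 0.02/0.98 = 1/49.
Target odds = 0.8/0.2 = 4.
Need L⁵ ≥ 4 ÷ (1/49) = 196.
2⁵ = 32 < 196 ≤ 243 = 3⁵, so L = 3.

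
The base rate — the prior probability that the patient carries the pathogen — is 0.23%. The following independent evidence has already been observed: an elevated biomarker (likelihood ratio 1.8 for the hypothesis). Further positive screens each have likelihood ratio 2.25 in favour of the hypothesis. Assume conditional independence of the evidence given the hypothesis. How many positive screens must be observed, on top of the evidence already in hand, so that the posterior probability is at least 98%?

12

Prior odds = 0.0023/0.9977 = 23/9977.
Bayes factor of the evidence already in hand = 1.8.
Odds after that evidence = (23/9977) × 1.8 = 207/49885.
Target odds = 0.98/0.02 = 49.
Need 2.25ⁿ ≥ 49 ÷ (207/49885) = 2444365/207.
2.25¹¹ ≈7481.83 falls short of 2444365/207 but 2.25¹² ≈16834.1 reaches it, so n = 12.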